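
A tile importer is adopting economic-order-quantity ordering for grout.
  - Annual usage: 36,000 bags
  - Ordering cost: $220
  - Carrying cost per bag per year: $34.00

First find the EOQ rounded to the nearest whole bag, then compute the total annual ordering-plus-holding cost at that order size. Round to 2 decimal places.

$23,206.90

EOQ = √(2DS/H) = √(2 × 36,000 × 220 / 34)
    = √(465,882.35) ≈ 682.56 → Q = 683 bags
Ordering: D/Q × S = 36,000/683 × $220 = $11,595.90
Holding:  Q/2 × H = 683/2 × $34 = $11,611.00
Total = $11,595.90 + $11,611.00 = $23,206.90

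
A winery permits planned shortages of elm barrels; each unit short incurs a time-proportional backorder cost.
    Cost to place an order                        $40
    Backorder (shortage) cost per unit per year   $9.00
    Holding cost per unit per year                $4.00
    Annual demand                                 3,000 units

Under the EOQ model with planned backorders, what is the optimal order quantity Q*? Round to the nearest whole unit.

Q* = √(2DS/H) · √((H + b)/b)
   = √(2 × 3,000 × 40 / 4) · √((4 + 9) / 9)
   = 244.949 × 1.2019 ≈ 294.39

294 units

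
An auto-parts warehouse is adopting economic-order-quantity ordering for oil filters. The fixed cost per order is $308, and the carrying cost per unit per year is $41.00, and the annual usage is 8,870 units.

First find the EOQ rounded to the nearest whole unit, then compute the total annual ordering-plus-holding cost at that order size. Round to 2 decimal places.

$14,967.32

2DS/H = 2·8,870·308/41 = 133,266.34
EOQ = √133,266.34 ≈ 365.06 → Q = 365 units
Annual ordering cost = (D/Q)·S = (8,870/365) × 308 = $7,484.82
Annual holding cost  = (Q/2)·H = (365/2) × 41 = $7,482.50
Total = $7,484.82 + $7,482.50 = $14,967.32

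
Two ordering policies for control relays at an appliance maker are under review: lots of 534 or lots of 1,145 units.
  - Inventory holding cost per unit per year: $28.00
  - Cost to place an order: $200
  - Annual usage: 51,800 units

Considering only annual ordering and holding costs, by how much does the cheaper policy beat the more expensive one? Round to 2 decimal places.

TC(Q) = (D/Q)S + (Q/2)H
TC(534) = (51,800/534)×200 + (534/2)×28 = $26,876.75
TC(1,145) = (51,800/1,145)×200 + (1,145/2)×28 = $25,078.03
Cheaper: Q = 1,145.  Difference = $1,798.71

$1,798.71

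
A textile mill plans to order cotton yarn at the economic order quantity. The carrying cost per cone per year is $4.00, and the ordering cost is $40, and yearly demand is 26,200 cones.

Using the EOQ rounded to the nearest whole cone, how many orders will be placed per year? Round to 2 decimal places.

EOQ = √(2DS/H) = √(2 × 26,200 × 40 / 4)
    = √(524,000.00) ≈ 723.88 → Q = 724
N = D/Q = 26,200/724 ≈ 36.188 orders/yr

36.19 orders per year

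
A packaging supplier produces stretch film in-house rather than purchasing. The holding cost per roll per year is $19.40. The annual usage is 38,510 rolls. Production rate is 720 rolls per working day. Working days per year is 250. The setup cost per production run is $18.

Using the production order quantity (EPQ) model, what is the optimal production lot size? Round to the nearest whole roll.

d = 38,510/250 = 154.0400 rolls/day;  effective holding cost H(1 − d/p) = 19.4·(1 − 154.0400/720) = 15.24948
Q* = √(2DS / H_eff) = √(2·38,510·18 / 15.24948) ≈ 301.52

302 rolls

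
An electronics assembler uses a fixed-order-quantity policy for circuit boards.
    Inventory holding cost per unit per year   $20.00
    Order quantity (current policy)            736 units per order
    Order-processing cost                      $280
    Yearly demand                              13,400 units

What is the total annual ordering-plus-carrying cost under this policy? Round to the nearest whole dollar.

Annual ordering cost = (D/Q)·S = (13,400/736) × 280 = $5,097.83
Annual holding cost  = (Q/2)·H = (736/2) × 20 = $7,360.00
Total = $5,097.83 + $7,360.00 = $12,457.83

$12,458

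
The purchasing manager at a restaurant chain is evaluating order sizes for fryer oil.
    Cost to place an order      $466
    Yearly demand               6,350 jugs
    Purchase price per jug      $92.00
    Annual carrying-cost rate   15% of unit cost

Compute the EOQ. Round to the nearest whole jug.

655 jugs

Holding cost per jug per year: H = 15% × $92 = $13.8000
Optimal lot size Q* = (2 × 6,350 × $466 / $13.8)^½ ≈ 654.87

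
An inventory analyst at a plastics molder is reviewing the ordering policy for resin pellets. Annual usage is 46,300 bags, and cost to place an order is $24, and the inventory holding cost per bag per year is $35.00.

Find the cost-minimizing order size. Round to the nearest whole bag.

252 bags

EOQ = √(2DS/H) = √(2 × 46,300 × 24 / 35)
    = √(63,497.14) ≈ 251.99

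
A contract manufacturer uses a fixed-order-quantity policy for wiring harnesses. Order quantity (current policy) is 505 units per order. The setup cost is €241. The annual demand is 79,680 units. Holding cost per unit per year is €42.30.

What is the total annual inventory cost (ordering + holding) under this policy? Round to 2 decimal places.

€48,706.25

Annual ordering cost = (D/Q)·S = (79,680/505) × 241 = €38,025.50
Annual holding cost  = (Q/2)·H = (505/2) × 42.3 = €10,680.75
Total = €38,025.50 + €10,680.75 = €48,706.25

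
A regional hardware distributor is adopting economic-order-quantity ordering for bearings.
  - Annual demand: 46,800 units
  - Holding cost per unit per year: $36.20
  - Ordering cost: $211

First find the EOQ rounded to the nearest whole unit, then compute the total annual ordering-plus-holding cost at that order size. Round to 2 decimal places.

2DS/H = 2·46,800·211/36.2 = 545,569.06
EOQ = √545,569.06 ≈ 738.63 → Q = 739 units
Ordering: D/Q × S = 46,800/739 × $211 = $13,362.38
Holding:  Q/2 × H = 739/2 × $36.2 = $13,375.90
Total = $13,362.38 + $13,375.90 = $26,738.28

$26,738.28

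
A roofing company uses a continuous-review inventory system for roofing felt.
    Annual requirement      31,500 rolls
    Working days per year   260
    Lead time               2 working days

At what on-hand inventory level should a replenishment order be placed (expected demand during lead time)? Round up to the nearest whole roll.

243 rolls

Daily demand d = 31,500 / 260 = 121.154 rolls/day
Demand during lead time = 121.154 × 2 = 242.31
Reorder point = 242.31 → round up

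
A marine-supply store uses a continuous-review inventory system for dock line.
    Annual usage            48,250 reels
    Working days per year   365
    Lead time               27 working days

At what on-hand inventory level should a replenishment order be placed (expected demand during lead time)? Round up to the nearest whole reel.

3,570 reels

Daily demand d = 48,250 / 365 = 132.192 reels/day
Demand during lead time = 132.192 × 27 = 3,569.18
Reorder point = 3,569.18 → round up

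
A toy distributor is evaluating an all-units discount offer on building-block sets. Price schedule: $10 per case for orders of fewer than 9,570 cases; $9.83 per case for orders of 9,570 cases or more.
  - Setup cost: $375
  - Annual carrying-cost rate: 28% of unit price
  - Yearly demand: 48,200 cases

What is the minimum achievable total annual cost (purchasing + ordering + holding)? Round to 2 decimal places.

H₁ = 28%×$10 = $2.8000;  H₂ = 28%×$9.83 = $2.7524
EOQ₁ = √(2×48,200×375/2.8000) = 3,593.15  (< 9,570, feasible at tier 1)
EOQ₂ = √(2×48,200×375/2.7524) = 3,624.09  (< 9,570 → use Q = 9,570 at tier-2 price)
TC(tier 1 (EOQ₁), Q≈3,593.1) = $492,060.82
TC(tier 2, Q≈9,570.0) = $488,864.95
Minimum at tier 2: $488,864.95

$488,864.95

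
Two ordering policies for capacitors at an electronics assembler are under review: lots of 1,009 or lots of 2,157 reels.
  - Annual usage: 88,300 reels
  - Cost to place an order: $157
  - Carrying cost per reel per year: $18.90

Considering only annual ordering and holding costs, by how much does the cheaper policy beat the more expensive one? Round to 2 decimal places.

For each Q, cost = (D/Q)·S + (Q/2)·H.
TC(1,009) = (88,300/1,009)×157 + (1,009/2)×18.9 = $23,274.49
TC(2,157) = (88,300/2,157)×157 + (2,157/2)×18.9 = $26,810.68
Cheaper: Q = 1,009.  Difference = $3,536.18

$3,536.18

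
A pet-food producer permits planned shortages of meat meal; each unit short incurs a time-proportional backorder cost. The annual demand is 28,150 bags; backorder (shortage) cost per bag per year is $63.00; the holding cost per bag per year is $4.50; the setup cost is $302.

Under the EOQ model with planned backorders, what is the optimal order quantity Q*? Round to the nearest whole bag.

2,012 bags

Basic EOQ = √(2·28,150·302/4.5) = 1,943.799
Backorder adjustment √((H+b)/b) = √((4.5+63)/63) = 1.0351
Q* = 1,943.799 × 1.0351 ≈ 2,012.02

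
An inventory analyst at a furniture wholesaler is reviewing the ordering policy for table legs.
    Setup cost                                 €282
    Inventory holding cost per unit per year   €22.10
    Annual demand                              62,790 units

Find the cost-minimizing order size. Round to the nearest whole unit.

1,266 units

2DS/H = 2·62,790·282/22.1 = 1,602,423.53
EOQ = √1,602,423.53 ≈ 1,265.87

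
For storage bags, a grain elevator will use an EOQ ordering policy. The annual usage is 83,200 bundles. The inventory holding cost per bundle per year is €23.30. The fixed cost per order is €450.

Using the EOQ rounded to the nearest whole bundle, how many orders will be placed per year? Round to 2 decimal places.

46.40 orders per year

EOQ = √(2DS/H) = √(2 × 83,200 × 450 / 23.3)
    = √(3,213,733.91) ≈ 1,792.69 → Q = 1,793
N = D/Q = 83,200/1,793 ≈ 46.403 orders/yr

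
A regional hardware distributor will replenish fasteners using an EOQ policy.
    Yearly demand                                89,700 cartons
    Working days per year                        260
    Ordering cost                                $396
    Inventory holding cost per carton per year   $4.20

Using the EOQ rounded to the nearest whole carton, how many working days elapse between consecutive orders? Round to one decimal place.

11.9 days

Q* = √(2·D·S / H) = √(2·89,700·396 / 4.2) = √16,914,857.1 ≈ 4,112.77 → Q = 4,113 cartons
T = Q/D × 260 days = 4,113/89,700 × 260 = 11.922 days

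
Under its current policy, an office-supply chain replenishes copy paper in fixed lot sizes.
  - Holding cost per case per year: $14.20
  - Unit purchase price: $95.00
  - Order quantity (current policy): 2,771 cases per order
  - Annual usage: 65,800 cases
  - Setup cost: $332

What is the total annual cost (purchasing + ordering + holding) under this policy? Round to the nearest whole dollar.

Ordering: D/Q × S = 65,800/2,771 × $332 = $7,883.65
Holding:  Q/2 × H = 2,771/2 × $14.2 = $19,674.10
Purchase cost = D·C = 65,800 × 95 = $6,251,000.00
Total = $7,883.65 + $19,674.10 + $6,251,000.00 = $6,278,557.75

$6,278,558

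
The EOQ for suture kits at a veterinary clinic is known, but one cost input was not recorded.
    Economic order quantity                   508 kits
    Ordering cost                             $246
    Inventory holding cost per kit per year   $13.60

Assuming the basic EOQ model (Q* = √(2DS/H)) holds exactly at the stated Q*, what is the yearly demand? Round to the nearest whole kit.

EOQ relation: Q² = 2DS/H, so rearrange for the unknown.
D = Q²H / (2S) = 508² × 13.6 / (2 × 246) = 7,133.48

7,133 kits per year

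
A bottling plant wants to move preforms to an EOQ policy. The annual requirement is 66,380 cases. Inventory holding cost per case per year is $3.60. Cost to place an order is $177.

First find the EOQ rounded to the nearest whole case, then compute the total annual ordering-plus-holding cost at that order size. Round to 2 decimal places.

$9,197.54

Optimal lot size Q* = (2 × 66,380 × $177 / $3.6)^½ ≈ 2,554.87 → Q = 2,555 cases
Ordering: D/Q × S = 66,380/2,555 × $177 = $4,598.54
Holding:  Q/2 × H = 2,555/2 × $3.6 = $4,599.00
Total = $4,598.54 + $4,599.00 = $9,197.54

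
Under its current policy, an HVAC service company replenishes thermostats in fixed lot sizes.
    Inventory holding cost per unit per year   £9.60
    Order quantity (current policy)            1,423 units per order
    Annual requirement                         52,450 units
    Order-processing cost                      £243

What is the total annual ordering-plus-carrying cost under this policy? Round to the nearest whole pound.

£15,787

Annual ordering cost = (D/Q)·S = (52,450/1,423) × 243 = £8,956.68
Annual holding cost  = (Q/2)·H = (1,423/2) × 9.6 = £6,830.40
Total = £8,956.68 + £6,830.40 = £15,787.08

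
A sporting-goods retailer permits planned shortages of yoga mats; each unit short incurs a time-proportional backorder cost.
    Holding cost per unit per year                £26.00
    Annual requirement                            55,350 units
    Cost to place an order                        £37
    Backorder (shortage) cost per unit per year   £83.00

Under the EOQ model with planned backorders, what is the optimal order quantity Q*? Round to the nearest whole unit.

455 units

Basic EOQ = √(2·55,350·37/26) = 396.906
Backorder adjustment √((H+b)/b) = √((26+83)/83) = 1.1460
Q* = 396.906 × 1.1460 ≈ 454.84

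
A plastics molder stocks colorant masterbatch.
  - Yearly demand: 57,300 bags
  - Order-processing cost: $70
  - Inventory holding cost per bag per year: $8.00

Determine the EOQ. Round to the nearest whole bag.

2DS/H = 2·57,300·70/8 = 1,002,750.00
EOQ = √1,002,750.00 ≈ 1,001.37

1,001 bags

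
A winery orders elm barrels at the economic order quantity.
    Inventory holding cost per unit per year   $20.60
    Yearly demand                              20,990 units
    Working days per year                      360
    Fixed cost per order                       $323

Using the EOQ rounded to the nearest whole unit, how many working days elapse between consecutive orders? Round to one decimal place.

EOQ = √(2DS/H) = √(2 × 20,990 × 323 / 20.6)
    = √(658,230.10) ≈ 811.31 → Q = 811 units
T = Q/D × 360 days = 811/20,990 × 360 = 13.909 days

13.9 days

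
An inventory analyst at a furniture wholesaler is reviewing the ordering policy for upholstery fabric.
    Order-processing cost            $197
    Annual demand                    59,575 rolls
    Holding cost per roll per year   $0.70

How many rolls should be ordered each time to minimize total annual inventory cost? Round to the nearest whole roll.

2DS/H = 2·59,575·197/0.7 = 33,532,214.29
EOQ = √33,532,214.29 ≈ 5,790.70

5,791 rolls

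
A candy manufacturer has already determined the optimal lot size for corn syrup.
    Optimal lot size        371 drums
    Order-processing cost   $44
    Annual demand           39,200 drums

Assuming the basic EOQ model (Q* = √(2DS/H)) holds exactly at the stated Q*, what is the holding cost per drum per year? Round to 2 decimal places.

From Q* = √(2DS/H) ⇒ Q*² = 2DS/H.
H = 2DS / Q² = 2 × 39,200 × 44 / 371² = 25.0623

$25.06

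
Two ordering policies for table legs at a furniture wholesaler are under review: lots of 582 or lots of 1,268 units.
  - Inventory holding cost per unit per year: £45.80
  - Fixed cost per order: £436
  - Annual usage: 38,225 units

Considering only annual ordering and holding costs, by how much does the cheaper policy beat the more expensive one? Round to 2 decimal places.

TC(Q) = (D/Q)S + (Q/2)H
TC(582) = (38,225/582)×436 + (582/2)×45.8 = £41,963.71
TC(1,268) = (38,225/1,268)×436 + (1,268/2)×45.8 = £42,180.81
Lots of 582 are cheaper by £217.10.

£217.10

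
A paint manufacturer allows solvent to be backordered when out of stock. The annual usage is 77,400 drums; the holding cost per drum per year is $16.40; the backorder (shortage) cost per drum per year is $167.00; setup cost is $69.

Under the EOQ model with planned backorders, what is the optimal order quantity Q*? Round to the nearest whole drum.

Q* = √(2DS/H) · √((H + b)/b)
   = √(2 × 77,400 × 69 / 16.4) · √((16.4 + 167) / 167)
   = 807.027 × 1.0480 ≈ 845.73

846 drums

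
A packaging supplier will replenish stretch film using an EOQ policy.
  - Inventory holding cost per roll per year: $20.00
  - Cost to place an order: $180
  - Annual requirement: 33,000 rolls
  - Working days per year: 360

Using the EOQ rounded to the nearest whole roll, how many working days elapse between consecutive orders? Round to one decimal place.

Q* = √(2·D·S / H) = √(2·33,000·180 / 20) = √594,000.0 ≈ 770.71 → Q = 771 rolls
Cycle time = (working days × Q)/D = (360 × 771) / 33,000 = 8.411 days

8.4 days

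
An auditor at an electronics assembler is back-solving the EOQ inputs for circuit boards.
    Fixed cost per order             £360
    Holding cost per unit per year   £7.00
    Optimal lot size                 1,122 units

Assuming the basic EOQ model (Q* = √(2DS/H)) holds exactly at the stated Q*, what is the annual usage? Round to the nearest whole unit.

12,239 units per year

Since Q* = (2DS/H)^½, squaring gives Q*²·H = 2DS.
D = Q²H / (2S) = 1,122² × 7 / (2 × 360) = 12,239.15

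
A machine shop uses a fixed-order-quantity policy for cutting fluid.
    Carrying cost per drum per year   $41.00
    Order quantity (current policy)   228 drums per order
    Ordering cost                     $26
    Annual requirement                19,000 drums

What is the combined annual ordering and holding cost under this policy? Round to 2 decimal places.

$6,840.67

Ordering: D/Q × S = 19,000/228 × $26 = $2,166.67
Holding:  Q/2 × H = 228/2 × $41 = $4,674.00
Total = $2,166.67 + $4,674.00 = $6,840.67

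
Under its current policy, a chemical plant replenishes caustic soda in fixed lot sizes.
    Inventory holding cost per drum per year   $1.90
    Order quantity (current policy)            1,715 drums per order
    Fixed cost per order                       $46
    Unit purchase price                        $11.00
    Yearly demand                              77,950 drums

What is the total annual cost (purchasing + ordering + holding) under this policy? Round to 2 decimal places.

Orders/yr = 77,950/1,715 = 45.452; ordering cost = 45.452 × $46 = $2,090.79
Average inventory = 1,715/2 = 857.5; holding cost = 857.5 × $1.9 = $1,629.25
Purchase cost = D·C = 77,950 × 11 = $857,450.00
Total = $2,090.79 + $1,629.25 + $857,450.00 = $861,170.04

$861,170.04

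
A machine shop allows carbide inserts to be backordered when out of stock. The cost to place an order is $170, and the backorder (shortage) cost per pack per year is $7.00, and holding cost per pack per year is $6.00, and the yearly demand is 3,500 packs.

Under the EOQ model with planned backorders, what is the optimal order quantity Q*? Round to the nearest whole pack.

Basic EOQ = √(2·3,500·170/6) = 445.346
Backorder adjustment √((H+b)/b) = √((6+7)/7) = 1.3628
Q* = 445.346 × 1.3628 ≈ 606.90

607 packs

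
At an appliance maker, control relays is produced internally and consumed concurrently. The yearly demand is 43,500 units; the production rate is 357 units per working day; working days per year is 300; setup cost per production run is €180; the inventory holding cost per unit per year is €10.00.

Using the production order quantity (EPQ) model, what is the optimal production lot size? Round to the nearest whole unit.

d = 43,500/300 = 145.0000 units/day;  effective holding cost H(1 − d/p) = 10·(1 − 145.0000/357) = 5.93838
Q* = √(2DS / H_eff) = √(2·43,500·180 / 5.93838) ≈ 1,623.91

1,624 units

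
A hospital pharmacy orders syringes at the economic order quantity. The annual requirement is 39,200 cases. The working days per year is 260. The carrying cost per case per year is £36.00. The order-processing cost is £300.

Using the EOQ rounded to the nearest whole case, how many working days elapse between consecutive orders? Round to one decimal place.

5.4 days

Q* = √(2·D·S / H) = √(2·39,200·300 / 36) = √653,333.3 ≈ 808.29 → Q = 808 cases
T = Q/D × 260 days = 808/39,200 × 260 = 5.359 days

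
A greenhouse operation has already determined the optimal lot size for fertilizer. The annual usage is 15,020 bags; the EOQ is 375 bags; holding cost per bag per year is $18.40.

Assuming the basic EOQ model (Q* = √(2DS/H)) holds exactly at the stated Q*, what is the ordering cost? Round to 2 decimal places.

$86.14

EOQ relation: Q² = 2DS/H, so rearrange for the unknown.
S = Q²H / (2D) = 375² × 18.4 / (2 × 15,020) = 86.1352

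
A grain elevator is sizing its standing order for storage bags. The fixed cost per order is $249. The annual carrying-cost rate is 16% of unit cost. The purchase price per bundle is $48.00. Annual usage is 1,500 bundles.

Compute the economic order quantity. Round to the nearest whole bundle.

Holding cost per bundle per year: H = 16% × $48 = $7.6800
Optimal lot size Q* = (2 × 1,500 × $249 / $7.68)^½ ≈ 311.87

312 bundles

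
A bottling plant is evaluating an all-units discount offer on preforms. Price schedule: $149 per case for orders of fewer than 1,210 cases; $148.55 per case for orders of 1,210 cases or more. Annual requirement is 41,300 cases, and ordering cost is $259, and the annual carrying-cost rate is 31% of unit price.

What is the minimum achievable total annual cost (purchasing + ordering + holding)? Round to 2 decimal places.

H₁ = 31%×$149 = $46.1900;  H₂ = 31%×$148.55 = $46.0505
EOQ₁ = √(2×41,300×259/46.1900) = 680.56  (< 1,210, feasible at tier 1)
EOQ₂ = √(2×41,300×259/46.0505) = 681.59  (< 1,210 → use Q = 1,210 at tier-2 price)
TC(tier 1 (EOQ₁), Q≈680.6) = $6,185,135.03
TC(tier 2, Q≈1,210.0) = $6,171,815.80
Minimum at tier 2: $6,171,815.80

$6,171,815.80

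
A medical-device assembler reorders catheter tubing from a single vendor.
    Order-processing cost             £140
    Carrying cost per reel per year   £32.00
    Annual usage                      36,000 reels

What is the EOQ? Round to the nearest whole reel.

561 reels

2DS/H = 2·36,000·140/32 = 315,000.00
EOQ = √315,000.00 ≈ 561.25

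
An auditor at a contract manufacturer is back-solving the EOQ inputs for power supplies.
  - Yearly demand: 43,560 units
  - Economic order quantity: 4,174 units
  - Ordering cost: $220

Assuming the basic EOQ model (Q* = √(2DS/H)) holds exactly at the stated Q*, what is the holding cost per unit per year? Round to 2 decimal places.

EOQ relation: Q² = 2DS/H, so rearrange for the unknown.
H = 2DS / Q² = 2 × 43,560 × 220 / 4,174² = 1.1001

$1.10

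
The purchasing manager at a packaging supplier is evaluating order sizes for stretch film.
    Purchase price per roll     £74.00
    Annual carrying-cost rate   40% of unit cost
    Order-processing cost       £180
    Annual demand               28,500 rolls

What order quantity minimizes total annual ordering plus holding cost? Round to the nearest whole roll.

589 rolls

Carrying cost H = £74 × 40% = £29.6000/roll/yr
EOQ = √(2DS/H) = √(2 × 28,500 × 180 / 29.6)
    = √(346,621.62) ≈ 588.75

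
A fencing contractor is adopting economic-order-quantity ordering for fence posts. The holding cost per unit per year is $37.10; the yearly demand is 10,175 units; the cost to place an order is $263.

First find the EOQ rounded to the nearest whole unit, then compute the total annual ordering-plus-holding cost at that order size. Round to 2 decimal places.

Q* = √(2·D·S / H) = √(2·10,175·263 / 37.1) = √144,260.1 ≈ 379.82 → Q = 380 units
Ordering: D/Q × S = 10,175/380 × $263 = $7,042.17
Holding:  Q/2 × H = 380/2 × $37.1 = $7,049.00
Total = $7,042.17 + $7,049.00 = $14,091.17

$14,091.17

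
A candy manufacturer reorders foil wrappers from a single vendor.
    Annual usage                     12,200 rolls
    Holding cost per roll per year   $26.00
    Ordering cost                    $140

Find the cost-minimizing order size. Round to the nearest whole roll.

2DS/H = 2·12,200·140/26 = 131,384.62
EOQ = √131,384.62 ≈ 362.47

362 rolls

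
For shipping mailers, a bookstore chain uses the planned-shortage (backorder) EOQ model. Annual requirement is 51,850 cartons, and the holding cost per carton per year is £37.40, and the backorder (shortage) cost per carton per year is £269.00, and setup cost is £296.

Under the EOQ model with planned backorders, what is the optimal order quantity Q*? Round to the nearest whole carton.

Basic EOQ = √(2·51,850·296/37.4) = 905.940
Backorder adjustment √((H+b)/b) = √((37.4+269)/269) = 1.0673
Q* = 905.940 × 1.0673 ≈ 966.87

967 cartons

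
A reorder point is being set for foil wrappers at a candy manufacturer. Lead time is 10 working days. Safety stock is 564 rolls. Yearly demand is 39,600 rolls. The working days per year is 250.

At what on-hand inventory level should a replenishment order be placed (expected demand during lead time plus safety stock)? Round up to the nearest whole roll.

Daily demand d = 39,600 / 250 = 158.400 rolls/day
Demand during lead time = 158.400 × 10 = 1,584.00
Reorder point = 1,584.00 + 564 = 2,148.00 → round up

2,148 rolls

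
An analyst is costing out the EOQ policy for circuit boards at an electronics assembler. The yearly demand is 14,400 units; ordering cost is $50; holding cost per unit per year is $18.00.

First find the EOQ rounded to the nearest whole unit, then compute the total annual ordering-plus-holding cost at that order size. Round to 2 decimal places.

$5,091.17

Optimal lot size Q* = (2 × 14,400 × $50 / $18)^½ ≈ 282.84 → Q = 283 units
Orders/yr = 14,400/283 = 50.883; ordering cost = 50.883 × $50 = $2,544.17
Average inventory = 283/2 = 141.5; holding cost = 141.5 × $18 = $2,547.00
Total = $2,544.17 + $2,547.00 = $5,091.17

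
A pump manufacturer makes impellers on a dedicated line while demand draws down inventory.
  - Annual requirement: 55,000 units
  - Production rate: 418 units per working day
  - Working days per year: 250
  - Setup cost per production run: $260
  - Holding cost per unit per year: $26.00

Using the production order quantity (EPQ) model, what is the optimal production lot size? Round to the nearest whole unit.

1,524 units

Daily demand d = 55,000/250 = 220.000; p = 418; 1 − d/p = 0.47368
EPQ = √(2DS / (H(1 − d/p)))
    = √(2 × 55,000 × 260 / (26 × 0.47368)) ≈ 1,523.88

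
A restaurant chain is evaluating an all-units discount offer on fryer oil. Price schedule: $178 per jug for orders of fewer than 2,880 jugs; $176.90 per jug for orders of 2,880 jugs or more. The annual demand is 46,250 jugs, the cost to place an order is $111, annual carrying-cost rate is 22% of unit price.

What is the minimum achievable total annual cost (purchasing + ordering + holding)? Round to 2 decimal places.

H₁ = 22%×$178 = $39.1600;  H₂ = 22%×$176.90 = $38.9180
EOQ₁ = √(2×46,250×111/39.1600) = 512.05  (< 2,880, feasible at tier 1)
EOQ₂ = √(2×46,250×111/38.9180) = 513.64  (< 2,880 → use Q = 2,880 at tier-2 price)
TC(tier 1 (EOQ₁), Q≈512.0) = $8,252,551.82
TC(tier 2, Q≈2,880.0) = $8,239,449.47
Minimum at tier 2: $8,239,449.47

$8,239,449.47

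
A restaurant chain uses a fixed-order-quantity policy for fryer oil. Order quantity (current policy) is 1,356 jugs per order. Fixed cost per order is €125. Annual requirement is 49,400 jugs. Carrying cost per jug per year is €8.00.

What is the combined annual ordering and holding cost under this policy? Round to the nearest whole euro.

€9,978

Ordering: D/Q × S = 49,400/1,356 × €125 = €4,553.83
Holding:  Q/2 × H = 1,356/2 × €8 = €5,424.00
Total = €4,553.83 + €5,424.00 = €9,977.83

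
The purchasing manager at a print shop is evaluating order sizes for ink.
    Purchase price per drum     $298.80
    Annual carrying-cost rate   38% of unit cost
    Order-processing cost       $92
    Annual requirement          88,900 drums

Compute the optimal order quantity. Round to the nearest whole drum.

Carrying cost H = $298.8 × 38% = $113.5440/drum/yr
Optimal lot size Q* = (2 × 88,900 × $92 / $113.544)^½ ≈ 379.56

380 drums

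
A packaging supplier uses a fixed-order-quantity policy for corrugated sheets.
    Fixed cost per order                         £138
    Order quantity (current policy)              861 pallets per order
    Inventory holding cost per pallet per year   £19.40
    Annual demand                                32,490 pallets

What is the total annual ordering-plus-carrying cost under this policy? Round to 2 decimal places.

£13,559.16

Orders/yr = 32,490/861 = 37.735; ordering cost = 37.735 × £138 = £5,207.46
Average inventory = 861/2 = 430.5; holding cost = 430.5 × £19.4 = £8,351.70
Total = £5,207.46 + £8,351.70 = £13,559.16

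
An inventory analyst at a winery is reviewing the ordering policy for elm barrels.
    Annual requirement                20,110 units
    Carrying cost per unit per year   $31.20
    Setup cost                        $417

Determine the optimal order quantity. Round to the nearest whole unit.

2DS/H = 2·20,110·417/31.2 = 537,555.77
EOQ = √537,555.77 ≈ 733.18

733 units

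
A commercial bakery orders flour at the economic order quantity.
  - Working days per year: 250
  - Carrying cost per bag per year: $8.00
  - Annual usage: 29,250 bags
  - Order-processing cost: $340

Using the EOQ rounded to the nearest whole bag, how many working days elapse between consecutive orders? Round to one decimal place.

13.5 days

EOQ = √(2DS/H) = √(2 × 29,250 × 340 / 8)
    = √(2,486,250.00) ≈ 1,576.78 → Q = 1,577 bags
Cycle time = (working days × Q)/D = (250 × 1,577) / 29,250 = 13.479 days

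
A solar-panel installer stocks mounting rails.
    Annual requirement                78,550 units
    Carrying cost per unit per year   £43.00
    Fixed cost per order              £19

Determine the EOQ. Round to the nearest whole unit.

263 units

EOQ = √(2DS/H) = √(2 × 78,550 × 19 / 43)
    = √(69,416.28) ≈ 263.47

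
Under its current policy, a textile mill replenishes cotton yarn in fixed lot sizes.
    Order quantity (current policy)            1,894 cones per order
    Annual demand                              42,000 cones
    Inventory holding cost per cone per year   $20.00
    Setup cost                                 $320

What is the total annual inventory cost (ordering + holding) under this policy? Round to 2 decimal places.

Annual ordering cost = (D/Q)·S = (42,000/1,894) × 320 = $7,096.09
Annual holding cost  = (Q/2)·H = (1,894/2) × 20 = $18,940.00
Total = $7,096.09 + $18,940.00 = $26,036.09

$26,036.09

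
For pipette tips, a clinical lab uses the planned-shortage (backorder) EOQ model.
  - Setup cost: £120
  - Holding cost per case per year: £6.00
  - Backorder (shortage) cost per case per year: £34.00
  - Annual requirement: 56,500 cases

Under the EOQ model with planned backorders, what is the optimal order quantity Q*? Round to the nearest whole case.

Basic EOQ = √(2·56,500·120/6) = 1,503.330
Backorder adjustment √((H+b)/b) = √((6+34)/34) = 1.0847
Q* = 1,503.330 × 1.0847 ≈ 1,630.59

1,631 cases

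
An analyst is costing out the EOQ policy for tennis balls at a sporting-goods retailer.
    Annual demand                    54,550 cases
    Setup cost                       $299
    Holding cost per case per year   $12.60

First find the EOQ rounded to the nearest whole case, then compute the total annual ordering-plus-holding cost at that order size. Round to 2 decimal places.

Q* = √(2·D·S / H) = √(2·54,550·299 / 12.6) = √2,588,960.3 ≈ 1,609.02 → Q = 1,609 cases
Orders/yr = 54,550/1,609 = 33.903; ordering cost = 33.903 × $299 = $10,137.01
Average inventory = 1,609/2 = 804.5; holding cost = 804.5 × $12.6 = $10,136.70
Total = $10,137.01 + $10,136.70 = $20,273.71

$20,273.71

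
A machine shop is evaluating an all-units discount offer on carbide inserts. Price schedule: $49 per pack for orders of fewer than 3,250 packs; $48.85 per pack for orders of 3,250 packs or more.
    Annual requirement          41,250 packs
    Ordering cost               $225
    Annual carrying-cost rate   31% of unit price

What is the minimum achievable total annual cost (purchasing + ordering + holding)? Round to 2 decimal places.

$2,038,041.79

H₁ = 31%×$49 = $15.1900;  H₂ = 31%×$48.85 = $15.1435
EOQ₁ = √(2×41,250×225/15.1900) = 1,105.45  (< 3,250, feasible at tier 1)
EOQ₂ = √(2×41,250×225/15.1435) = 1,107.15  (< 3,250 → use Q = 3,250 at tier-2 price)
TC(tier 1 (EOQ₁), Q≈1,105.5) = $2,038,041.79
TC(tier 2, Q≈3,250.0) = $2,042,526.46
Minimum at tier 1 (EOQ₁): $2,038,041.79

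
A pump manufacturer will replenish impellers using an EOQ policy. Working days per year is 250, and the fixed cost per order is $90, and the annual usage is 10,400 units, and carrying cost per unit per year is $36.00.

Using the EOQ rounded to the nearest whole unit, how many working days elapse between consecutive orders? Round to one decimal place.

2DS/H = 2·10,400·90/36 = 52,000.00
EOQ = √52,000.00 ≈ 228.04 → Q = 228 units
Days between orders = 250 / (D/Q) = 250 / 45.614 ≈ 5.481

5.5 days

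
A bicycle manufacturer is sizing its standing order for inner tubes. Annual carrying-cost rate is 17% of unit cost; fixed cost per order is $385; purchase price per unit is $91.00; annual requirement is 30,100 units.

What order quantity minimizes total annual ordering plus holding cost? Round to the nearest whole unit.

H = i·C = 0.17 × $91 = $15.4700 per unit-year
Optimal lot size Q* = (2 × 30,100 × $385 / $15.47)^½ ≈ 1,224.01

1,224 units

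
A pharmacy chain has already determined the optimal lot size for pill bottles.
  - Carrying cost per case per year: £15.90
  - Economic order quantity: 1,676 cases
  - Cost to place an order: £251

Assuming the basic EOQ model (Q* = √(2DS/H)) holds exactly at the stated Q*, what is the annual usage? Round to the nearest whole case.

88,970 cases per year

Since Q* = (2DS/H)^½, squaring gives Q*²·H = 2DS.
D = Q²H / (2S) = 1,676² × 15.9 / (2 × 251) = 88,969.56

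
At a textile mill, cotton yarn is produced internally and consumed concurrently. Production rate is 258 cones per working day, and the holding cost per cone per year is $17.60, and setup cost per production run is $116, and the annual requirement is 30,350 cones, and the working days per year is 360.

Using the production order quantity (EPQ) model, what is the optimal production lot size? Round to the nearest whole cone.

Daily demand d = 30,350/360 = 84.306; p = 258; 1 − d/p = 0.67323
EPQ = √(2DS / (H(1 − d/p)))
    = √(2 × 30,350 × 116 / (17.6 × 0.67323)) ≈ 770.87

771 cones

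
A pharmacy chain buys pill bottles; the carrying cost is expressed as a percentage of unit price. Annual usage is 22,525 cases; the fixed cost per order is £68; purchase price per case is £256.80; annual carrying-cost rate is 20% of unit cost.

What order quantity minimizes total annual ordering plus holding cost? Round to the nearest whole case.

244 cases

Carrying cost H = £256.8 × 20% = £51.3600/case/yr
Q* = √(2·D·S / H) = √(2·22,525·68 / 51.36) = √59,645.6 ≈ 244.22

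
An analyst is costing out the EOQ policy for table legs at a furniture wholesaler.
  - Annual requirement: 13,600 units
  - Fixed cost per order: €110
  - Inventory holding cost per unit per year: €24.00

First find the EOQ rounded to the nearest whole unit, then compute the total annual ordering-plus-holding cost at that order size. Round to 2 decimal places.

Q* = √(2·D·S / H) = √(2·13,600·110 / 24) = √124,666.7 ≈ 353.08 → Q = 353 units
Annual ordering cost = (D/Q)·S = (13,600/353) × 110 = €4,237.96
Annual holding cost  = (Q/2)·H = (353/2) × 24 = €4,236.00
Total = €4,237.96 + €4,236.00 = €8,473.96

€8,473.96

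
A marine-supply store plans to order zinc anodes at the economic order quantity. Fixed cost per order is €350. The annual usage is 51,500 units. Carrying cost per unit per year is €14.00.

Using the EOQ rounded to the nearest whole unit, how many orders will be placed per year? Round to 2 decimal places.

Optimal lot size Q* = (2 × 51,500 × €350 / €14)^½ ≈ 1,604.68 → Q = 1,605
N = D/Q = 51,500/1,605 ≈ 32.087 orders/yr

32.09 orders per year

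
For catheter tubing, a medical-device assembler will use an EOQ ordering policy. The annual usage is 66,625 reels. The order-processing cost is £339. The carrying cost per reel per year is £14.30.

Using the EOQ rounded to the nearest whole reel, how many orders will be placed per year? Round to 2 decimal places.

37.49 orders per year

Q* = √(2·D·S / H) = √(2·66,625·339 / 14.3) = √3,158,863.6 ≈ 1,777.32 → Q = 1,777
N = D/Q = 66,625/1,777 ≈ 37.493 orders/yr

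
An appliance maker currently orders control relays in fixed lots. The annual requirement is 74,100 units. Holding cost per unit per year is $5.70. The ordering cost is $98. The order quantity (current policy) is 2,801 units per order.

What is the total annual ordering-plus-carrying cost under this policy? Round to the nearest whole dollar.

$10,575

Annual ordering cost = (D/Q)·S = (74,100/2,801) × 98 = $2,592.57
Annual holding cost  = (Q/2)·H = (2,801/2) × 5.7 = $7,982.85
Total = $2,592.57 + $7,982.85 = $10,575.42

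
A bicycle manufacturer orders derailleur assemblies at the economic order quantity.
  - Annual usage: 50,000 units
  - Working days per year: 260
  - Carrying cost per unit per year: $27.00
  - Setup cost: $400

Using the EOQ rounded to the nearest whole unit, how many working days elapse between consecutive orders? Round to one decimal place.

6.3 days

Optimal lot size Q* = (2 × 50,000 × $400 / $27)^½ ≈ 1,217.16 → Q = 1,217 units
Cycle time = (working days × Q)/D = (260 × 1,217) / 50,000 = 6.328 days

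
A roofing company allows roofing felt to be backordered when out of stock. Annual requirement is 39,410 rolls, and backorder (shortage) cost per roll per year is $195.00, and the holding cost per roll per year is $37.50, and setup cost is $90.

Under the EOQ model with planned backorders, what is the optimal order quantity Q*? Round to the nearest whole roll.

Q* = √(2DS/H) · √((H + b)/b)
   = √(2 × 39,410 × 90 / 37.5) · √((37.5 + 195) / 195)
   = 434.934 × 1.0919 ≈ 474.92

475 rolls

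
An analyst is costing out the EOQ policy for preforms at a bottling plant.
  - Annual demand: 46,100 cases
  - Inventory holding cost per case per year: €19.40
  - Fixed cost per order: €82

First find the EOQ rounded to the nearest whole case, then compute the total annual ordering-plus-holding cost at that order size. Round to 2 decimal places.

€12,110.81

Q* = √(2·D·S / H) = √(2·46,100·82 / 19.4) = √389,711.3 ≈ 624.27 → Q = 624 cases
Orders/yr = 46,100/624 = 73.878; ordering cost = 73.878 × €82 = €6,058.01
Average inventory = 624/2 = 312; holding cost = 312 × €19.4 = €6,052.80
Total = €6,058.01 + €6,052.80 = €12,110.81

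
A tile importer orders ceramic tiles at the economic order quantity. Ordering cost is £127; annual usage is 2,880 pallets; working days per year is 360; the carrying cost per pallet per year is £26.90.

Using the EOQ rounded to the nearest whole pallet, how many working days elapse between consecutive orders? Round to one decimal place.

20.6 days

Optimal lot size Q* = (2 × 2,880 × £127 / £26.9)^½ ≈ 164.91 → Q = 165 pallets
Days between orders = 360 / (D/Q) = 360 / 17.455 ≈ 20.625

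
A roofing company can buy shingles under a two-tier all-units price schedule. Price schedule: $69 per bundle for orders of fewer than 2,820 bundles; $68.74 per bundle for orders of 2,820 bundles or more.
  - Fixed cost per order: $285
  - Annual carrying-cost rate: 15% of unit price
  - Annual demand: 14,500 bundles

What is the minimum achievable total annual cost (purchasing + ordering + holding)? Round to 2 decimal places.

H₁ = 15%×$69 = $10.3500;  H₂ = 15%×$68.74 = $10.3110
EOQ₁ = √(2×14,500×285/10.3500) = 893.62  (< 2,820, feasible at tier 1)
EOQ₂ = √(2×14,500×285/10.3110) = 895.31  (< 2,820 → use Q = 2,820 at tier-2 price)
TC(tier 1 (EOQ₁), Q≈893.6) = $1,009,748.93
TC(tier 2, Q≈2,820.0) = $1,012,733.94
Minimum at tier 1 (EOQ₁): $1,009,748.93

$1,009,748.93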